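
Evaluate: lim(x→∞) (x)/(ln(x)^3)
This is an ∞/∞ indeterminate form.

Apply L'Hôpital's rule: differentiate numerator and denominator separately.
  f(x) = x   ⇒   f'(x) = 1
  g(x) = ln(x)^3   ⇒   g'(x) = 3·ln(x)^2/x
  lim(x→∞) f'(x)/g'(x) = lim(x→∞) (1)/(3·ln(x)^2/x)
  = ∞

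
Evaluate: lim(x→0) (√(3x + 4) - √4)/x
This is a standard limit.

Factor or rationalize the expression:
  lim(x→0) (√(3x + 4) - √4)/x = 3/4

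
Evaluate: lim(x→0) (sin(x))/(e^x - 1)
This is a 0/0 indeterminate form.

Apply L'Hôpital's rule: differentiate numerator and denominator separately.
  f(x) = sin(x)   ⇒   f'(x) = cos(x)
  g(x) = e^(x) - 1   ⇒   g'(x) = e^(x)
  lim(x→0) f'(x)/g'(x) = lim(x→0) (cos(x))/(e^(x))
  = 1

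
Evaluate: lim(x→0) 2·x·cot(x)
This is a 0·∞ indeterminate form.

Rewrite 0·∞ as a quotient (0/0 or ∞/∞ form), then apply L'Hôpital's rule:
  lim(x→0) 2·x·cot(x) = 2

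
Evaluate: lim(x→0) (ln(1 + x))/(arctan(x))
This is a 0/0 indeterminate form.

Apply L'Hôpital's rule: differentiate numerator and denominator separately.
  f(x) = ln(x + 1)   ⇒   f'(x) = 1/(x + 1)
  g(x) = atan(x)   ⇒   g'(x) = 1/(x^2 + 1)
  lim(x→0) f'(x)/g'(x) = lim(x→0) (1/(x + 1))/(1/(x^2 + 1))
  = 1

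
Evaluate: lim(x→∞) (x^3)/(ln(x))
This is an ∞/∞ indeterminate form.

Apply L'Hôpital's rule: differentiate numerator and denominator separately.
  f(x) = x^3   ⇒   f'(x) = 3·x^2
  g(x) = ln(x)   ⇒   g'(x) = 1/x
  lim(x→∞) f'(x)/g'(x) = lim(x→∞) (3·x^2)/(1/x)
  = ∞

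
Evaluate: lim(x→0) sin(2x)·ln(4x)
This is a 0·∞ indeterminate form.

Rewrite 0·∞ as a quotient (0/0 or ∞/∞ form), then apply L'Hôpital's rule:
  lim(x→0) sin(2x)·ln(4x) = 0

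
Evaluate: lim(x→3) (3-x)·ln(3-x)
This is a 0·∞ indeterminate form.

Rewrite 0·∞ as a quotient (0/0 or ∞/∞ form), then apply L'Hôpital's rule:
  lim(x→3) (3-x)·ln(3-x) = 0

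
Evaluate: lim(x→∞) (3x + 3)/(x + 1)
This is an ∞/∞ indeterminate form.

Apply L'Hôpital's rule: differentiate numerator and denominator separately.
  f(x) = 3·x + 3   ⇒   f'(x) = 3
  g(x) = x + 1   ⇒   g'(x) = 1
  lim(x→∞) f'(x)/g'(x) = lim(x→∞) (3)/(1)
  = 3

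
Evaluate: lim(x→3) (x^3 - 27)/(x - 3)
This is a standard limit.

Factor or rationalize the expression:
  lim(x→3) (x^3 - 27)/(x - 3) = 27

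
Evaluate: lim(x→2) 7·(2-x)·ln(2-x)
This is a 0·∞ indeterminate form.

Rewrite 0·∞ as a quotient (0/0 or ∞/∞ form), then apply L'Hôpital's rule:
  lim(x→2) 7·(2-x)·ln(2-x) = 0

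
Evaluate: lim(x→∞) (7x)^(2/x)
This is an exponential indeterminate form.

For exponential indeterminate forms, take the natural log:
  Let L = lim(x→∞) (7x)^(2/x)
  Then ln(L) = lim(x→∞) [exponent × ln(base)]
  Evaluate using L'Hôpital or standard limits, then exponentiate.
  L = 1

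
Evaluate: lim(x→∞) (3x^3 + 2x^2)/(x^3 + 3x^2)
This is an ∞/∞ indeterminate form.

Apply L'Hôpital's rule: differentiate numerator and denominator separately.
  f(x) = 3·x^3 + 2·x^2   ⇒   f'(x) = 9·x^2 + 4·x
  g(x) = x^3 + 3·x^2   ⇒   g'(x) = 3·x^2 + 6·x
  lim(x→∞) f'(x)/g'(x) = lim(x→∞) (9·x^2 + 4·x)/(3·x^2 + 6·x)
  = 3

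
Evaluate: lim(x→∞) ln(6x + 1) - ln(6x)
This is an ∞-∞ indeterminate form.

Combine fractions or rationalize to convert ∞-∞ to 0/0 form:
  lim(x→∞) ln(6x + 1) - ln(6x) = 0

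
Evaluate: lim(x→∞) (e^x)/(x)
This is an ∞/∞ indeterminate form.

Apply L'Hôpital's rule: differentiate numerator and denominator separately.
  f(x) = e^(x)   ⇒   f'(x) = e^(x)
  g(x) = x   ⇒   g'(x) = 1
  lim(x→∞) f'(x)/g'(x) = lim(x→∞) (e^(x))/(1)
  = ∞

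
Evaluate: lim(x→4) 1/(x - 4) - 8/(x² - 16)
This is an ∞-∞ indeterminate form.

Combine fractions or rationalize to convert ∞-∞ to 0/0 form:
  lim(x→4) 1/(x - 4) - 8/(x² - 16) = 1/8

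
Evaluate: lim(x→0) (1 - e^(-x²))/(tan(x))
This is a 0/0 indeterminate form.

Apply L'Hôpital's rule: differentiate numerator and denominator separately.
  f(x) = 1 - e^(-x^2)   ⇒   f'(x) = 2·x·e^(-x^2)
  g(x) = tan(x)   ⇒   g'(x) = tan(x)^2 + 1
  lim(x→0) f'(x)/g'(x) = lim(x→0) (2·x·e^(-x^2))/(tan(x)^2 + 1)
  = 0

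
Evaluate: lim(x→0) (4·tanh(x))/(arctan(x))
This is a 0/0 indeterminate form.

Apply L'Hôpital's rule: differentiate numerator and denominator separately.
  f(x) = 4·tanh(x)   ⇒   f'(x) = 4 - 4·tanh(x)^2
  g(x) = atan(x)   ⇒   g'(x) = 1/(x^2 + 1)
  lim(x→0) f'(x)/g'(x) = lim(x→0) (4 - 4·tanh(x)^2)/(1/(x^2 + 1))
  = 4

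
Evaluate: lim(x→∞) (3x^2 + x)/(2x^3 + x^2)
This is an ∞/∞ indeterminate form.

Apply L'Hôpital's rule: differentiate numerator and denominator separately.
  f(x) = 3·x^2 + x   ⇒   f'(x) = 6·x + 1
  g(x) = 2·x^3 + x^2   ⇒   g'(x) = 6·x^2 + 2·x
  lim(x→∞) f'(x)/g'(x) = lim(x→∞) (6·x + 1)/(6·x^2 + 2·x)
  = 0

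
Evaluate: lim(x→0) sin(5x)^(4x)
This is an exponential indeterminate form.

For exponential indeterminate forms, take the natural log:
  Let L = lim(x→0) sin(5x)^(4x)
  Then ln(L) = lim(x→0) [exponent × ln(base)]
  Evaluate using L'Hôpital or standard limits, then exponentiate.
  L = 1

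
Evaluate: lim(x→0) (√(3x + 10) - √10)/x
This is a standard limit.

Factor or rationalize the expression:
  lim(x→0) (√(3x + 10) - √10)/x = 3·sqrt(10)/20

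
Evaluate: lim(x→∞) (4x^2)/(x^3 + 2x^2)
This is an ∞/∞ indeterminate form.

Apply L'Hôpital's rule: differentiate numerator and denominator separately.
  f(x) = 4·x^2   ⇒   f'(x) = 8·x
  g(x) = x^3 + 2·x^2   ⇒   g'(x) = 3·x^2 + 4·x
  lim(x→∞) f'(x)/g'(x) = lim(x→∞) (8·x)/(3·x^2 + 4·x)
  = 0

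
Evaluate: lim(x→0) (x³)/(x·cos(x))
This is a 0/0 indeterminate form.

Apply L'Hôpital's rule: differentiate numerator and denominator separately.
  f(x) = x^3   ⇒   f'(x) = 3·x^2
  g(x) = x·cos(x)   ⇒   g'(x) = -x·sin(x) + cos(x)
  lim(x→0) f'(x)/g'(x) = lim(x→0) (3·x^2)/(-x·sin(x) + cos(x))
  = 0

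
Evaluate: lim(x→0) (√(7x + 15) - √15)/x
This is a standard limit.

Factor or rationalize the expression:
  lim(x→0) (√(7x + 15) - √15)/x = 7·sqrt(15)/30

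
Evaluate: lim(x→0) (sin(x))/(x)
This is a 0/0 indeterminate form.

Apply L'Hôpital's rule: differentiate numerator and denominator separately.
  f(x) = sin(x)   ⇒   f'(x) = cos(x)
  g(x) = x   ⇒   g'(x) = 1
  lim(x→0) f'(x)/g'(x) = lim(x→0) (cos(x))/(1)
  = 1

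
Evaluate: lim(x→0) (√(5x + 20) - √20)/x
This is a standard limit.

Factor or rationalize the expression:
  lim(x→0) (√(5x + 20) - √20)/x = sqrt(5)/4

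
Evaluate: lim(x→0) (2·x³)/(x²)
This is a 0/0 indeterminate form.

Apply L'Hôpital's rule: differentiate numerator and denominator separately.
  f(x) = 2·x^3   ⇒   f'(x) = 6·x^2
  g(x) = x^2   ⇒   g'(x) = 2·x
  lim(x→0) f'(x)/g'(x) = lim(x→0) (6·x^2)/(2·x)
  = 0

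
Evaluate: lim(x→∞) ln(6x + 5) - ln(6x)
This is an ∞-∞ indeterminate form.

Combine fractions or rationalize to convert ∞-∞ to 0/0 form:
  lim(x→∞) ln(6x + 5) - ln(6x) = 0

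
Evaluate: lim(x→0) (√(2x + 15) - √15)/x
This is a standard limit.

Factor or rationalize the expression:
  lim(x→0) (√(2x + 15) - √15)/x = sqrt(15)/15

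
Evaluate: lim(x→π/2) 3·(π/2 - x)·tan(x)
This is a 0·∞ indeterminate form.

Rewrite 0·∞ as a quotient (0/0 or ∞/∞ form), then apply L'Hôpital's rule:
  lim(x→π/2) 3·(π/2 - x)·tan(x) = 3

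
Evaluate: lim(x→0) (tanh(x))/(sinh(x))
This is a 0/0 indeterminate form.

Apply L'Hôpital's rule: differentiate numerator and denominator separately.
  f(x) = tanh(x)   ⇒   f'(x) = 1 - tanh(x)^2
  g(x) = sinh(x)   ⇒   g'(x) = cosh(x)
  lim(x→0) f'(x)/g'(x) = lim(x→0) (1 - tanh(x)^2)/(cosh(x))
  = 1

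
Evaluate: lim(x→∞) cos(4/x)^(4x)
This is an exponential indeterminate form.

For exponential indeterminate forms, take the natural log:
  Let L = lim(x→∞) cos(4/x)^(4x)
  Then ln(L) = lim(x→∞) [exponent × ln(base)]
  Evaluate using L'Hôpital or standard limits, then exponentiate.
  L = 1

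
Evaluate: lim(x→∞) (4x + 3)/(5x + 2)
This is an ∞/∞ indeterminate form.

Apply L'Hôpital's rule: differentiate numerator and denominator separately.
  f(x) = 4·x + 3   ⇒   f'(x) = 4
  g(x) = 5·x + 2   ⇒   g'(x) = 5
  lim(x→∞) f'(x)/g'(x) = lim(x→∞) (4)/(5)
  = 4/5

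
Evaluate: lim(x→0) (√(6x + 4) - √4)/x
This is a standard limit.

Factor or rationalize the expression:
  lim(x→0) (√(6x + 4) - √4)/x = 3/2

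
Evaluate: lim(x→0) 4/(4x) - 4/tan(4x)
This is an ∞-∞ indeterminate form.

Combine fractions or rationalize to convert ∞-∞ to 0/0 form:
  lim(x→0) 4/(4x) - 4/tan(4x) = 0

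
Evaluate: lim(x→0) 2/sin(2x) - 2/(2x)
This is an ∞-∞ indeterminate form.

Combine fractions or rationalize to convert ∞-∞ to 0/0 form:
  lim(x→0) 2/sin(2x) - 2/(2x) = 0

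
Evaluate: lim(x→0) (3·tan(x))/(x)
This is a 0/0 indeterminate form.

Apply L'Hôpital's rule: differentiate numerator and denominator separately.
  f(x) = 3·tan(x)   ⇒   f'(x) = 3·tan(x)^2 + 3
  g(x) = x   ⇒   g'(x) = 1
  lim(x→0) f'(x)/g'(x) = lim(x→0) (3·tan(x)^2 + 3)/(1)
  = 3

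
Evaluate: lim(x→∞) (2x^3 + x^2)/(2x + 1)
This is an ∞/∞ indeterminate form.

Apply L'Hôpital's rule: differentiate numerator and denominator separately.
  f(x) = 2·x^3 + x^2   ⇒   f'(x) = 6·x^2 + 2·x
  g(x) = 2·x + 1   ⇒   g'(x) = 2
  lim(x→∞) f'(x)/g'(x) = lim(x→∞) (6·x^2 + 2·x)/(2)
  = ∞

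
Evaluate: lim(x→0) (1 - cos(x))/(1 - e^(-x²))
This is a 0/0 indeterminate form.

Apply L'Hôpital's rule: differentiate numerator and denominator separately.
  f(x) = 1 - cos(x)   ⇒   f'(x) = sin(x)
  g(x) = 1 - e^(-x^2)   ⇒   g'(x) = 2·x·e^(-x^2)
  lim(x→0) f'(x)/g'(x) = lim(x→0) (sin(x))/(2·x·e^(-x^2))
  = 1/2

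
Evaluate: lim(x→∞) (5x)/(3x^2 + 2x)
This is an ∞/∞ indeterminate form.

Apply L'Hôpital's rule: differentiate numerator and denominator separately.
  f(x) = 5·x   ⇒   f'(x) = 5
  g(x) = 3·x^2 + 2·x   ⇒   g'(x) = 6·x + 2
  lim(x→∞) f'(x)/g'(x) = lim(x→∞) (5)/(6·x + 2)
  = 0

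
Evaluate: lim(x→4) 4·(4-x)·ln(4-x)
This is a 0·∞ indeterminate form.

Rewrite 0·∞ as a quotient (0/0 or ∞/∞ form), then apply L'Hôpital's rule:
  lim(x→4) 4·(4-x)·ln(4-x) = 0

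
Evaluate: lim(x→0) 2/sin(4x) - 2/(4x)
This is an ∞-∞ indeterminate form.

Combine fractions or rationalize to convert ∞-∞ to 0/0 form:
  lim(x→0) 2/sin(4x) - 2/(4x) = 0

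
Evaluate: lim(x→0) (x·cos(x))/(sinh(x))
This is a 0/0 indeterminate form.

Apply L'Hôpital's rule: differentiate numerator and denominator separately.
  f(x) = x·cos(x)   ⇒   f'(x) = -x·sin(x) + cos(x)
  g(x) = sinh(x)   ⇒   g'(x) = cosh(x)
  lim(x→0) f'(x)/g'(x) = lim(x→0) (-x·sin(x) + cos(x))/(cosh(x))
  = 1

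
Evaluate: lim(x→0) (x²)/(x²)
This is a 0/0 indeterminate form.

Apply L'Hôpital's rule: differentiate numerator and denominator separately.
  f(x) = x^2   ⇒   f'(x) = 2·x
  g(x) = x^2   ⇒   g'(x) = 2·x
  lim(x→0) f'(x)/g'(x) = lim(x→0) (2·x)/(2·x)
  = 1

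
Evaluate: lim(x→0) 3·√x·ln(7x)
This is a 0·∞ indeterminate form.

Rewrite 0·∞ as a quotient (0/0 or ∞/∞ form), then apply L'Hôpital's rule:
  lim(x→0) 3·√x·ln(7x) = 0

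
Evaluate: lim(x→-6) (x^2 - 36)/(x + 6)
This is a standard limit.

Factor or rationalize the expression:
  lim(x→-6) (x^2 - 36)/(x + 6) = -12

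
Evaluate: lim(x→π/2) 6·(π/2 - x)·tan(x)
This is a 0·∞ indeterminate form.

Rewrite 0·∞ as a quotient (0/0 or ∞/∞ form), then apply L'Hôpital's rule:
  lim(x→π/2) 6·(π/2 - x)·tan(x) = 6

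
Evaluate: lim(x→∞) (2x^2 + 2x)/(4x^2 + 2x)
This is an ∞/∞ indeterminate form.

Apply L'Hôpital's rule: differentiate numerator and denominator separately.
  f(x) = 2·x^2 + 2·x   ⇒   f'(x) = 4·x + 2
  g(x) = 4·x^2 + 2·x   ⇒   g'(x) = 8·x + 2
  lim(x→∞) f'(x)/g'(x) = lim(x→∞) (4·x + 2)/(8·x + 2)
  = 1/2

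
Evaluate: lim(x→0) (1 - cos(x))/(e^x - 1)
This is a 0/0 indeterminate form.

Apply L'Hôpital's rule: differentiate numerator and denominator separately.
  f(x) = 1 - cos(x)   ⇒   f'(x) = sin(x)
  g(x) = e^(x) - 1   ⇒   g'(x) = e^(x)
  lim(x→0) f'(x)/g'(x) = lim(x→0) (sin(x))/(e^(x))
  = 0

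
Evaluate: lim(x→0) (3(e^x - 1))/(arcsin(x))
This is a 0/0 indeterminate form.

Apply L'Hôpital's rule: differentiate numerator and denominator separately.
  f(x) = 3·e^(x) - 3   ⇒   f'(x) = 3·e^(x)
  g(x) = asin(x)   ⇒   g'(x) = 1/sqrt(1 - x^2)
  lim(x→0) f'(x)/g'(x) = lim(x→0) (3·e^(x))/(1/sqrt(1 - x^2))
  = 3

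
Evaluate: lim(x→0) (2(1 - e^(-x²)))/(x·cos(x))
This is a 0/0 indeterminate form.

Apply L'Hôpital's rule: differentiate numerator and denominator separately.
  f(x) = 2 - 2·e^(-x^2)   ⇒   f'(x) = 4·x·e^(-x^2)
  g(x) = x·cos(x)   ⇒   g'(x) = -x·sin(x) + cos(x)
  lim(x→0) f'(x)/g'(x) = lim(x→0) (4·x·e^(-x^2))/(-x·sin(x) + cos(x))
  = 0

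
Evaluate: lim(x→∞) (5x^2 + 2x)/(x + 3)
This is an ∞/∞ indeterminate form.

Apply L'Hôpital's rule: differentiate numerator and denominator separately.
  f(x) = 5·x^2 + 2·x   ⇒   f'(x) = 10·x + 2
  g(x) = x + 3   ⇒   g'(x) = 1
  lim(x→∞) f'(x)/g'(x) = lim(x→∞) (10·x + 2)/(1)
  = ∞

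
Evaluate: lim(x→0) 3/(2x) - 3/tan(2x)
This is an ∞-∞ indeterminate form.

Combine fractions or rationalize to convert ∞-∞ to 0/0 form:
  lim(x→0) 3/(2x) - 3/tan(2x) = 0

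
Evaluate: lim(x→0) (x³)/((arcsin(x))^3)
This is a 0/0 indeterminate form.

Apply L'Hôpital's rule: differentiate numerator and denominator separately.
  f(x) = x^3   ⇒   f'(x) = 3·x^2
  g(x) = asin(x)^3   ⇒   g'(x) = 3·asin(x)^2/sqrt(1 - x^2)
  lim(x→0) f'(x)/g'(x) = lim(x→0) (3·x^2)/(3·asin(x)^2/sqrt(1 - x^2))
  = 1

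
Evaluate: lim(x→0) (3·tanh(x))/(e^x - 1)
This is a 0/0 indeterminate form.

Apply L'Hôpital's rule: differentiate numerator and denominator separately.
  f(x) = 3·tanh(x)   ⇒   f'(x) = 3 - 3·tanh(x)^2
  g(x) = e^(x) - 1   ⇒   g'(x) = e^(x)
  lim(x→0) f'(x)/g'(x) = lim(x→0) (3 - 3·tanh(x)^2)/(e^(x))
  = 3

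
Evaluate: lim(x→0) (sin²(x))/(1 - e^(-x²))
This is a 0/0 indeterminate form.

Apply L'Hôpital's rule: differentiate numerator and denominator separately.
  f(x) = sin(x)^2   ⇒   f'(x) = 2·sin(x)·cos(x)
  g(x) = 1 - e^(-x^2)   ⇒   g'(x) = 2·x·e^(-x^2)
  lim(x→0) f'(x)/g'(x) = lim(x→0) (2·sin(x)·cos(x))/(2·x·e^(-x^2))
  = 1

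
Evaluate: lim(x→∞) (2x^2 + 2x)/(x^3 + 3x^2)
This is an ∞/∞ indeterminate form.

Apply L'Hôpital's rule: differentiate numerator and denominator separately.
  f(x) = 2·x^2 + 2·x   ⇒   f'(x) = 4·x + 2
  g(x) = x^3 + 3·x^2   ⇒   g'(x) = 3·x^2 + 6·x
  lim(x→∞) f'(x)/g'(x) = lim(x→∞) (4·x + 2)/(3·x^2 + 6·x)
  = 0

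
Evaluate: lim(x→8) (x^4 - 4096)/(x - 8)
This is a standard limit.

Factor or rationalize the expression:
  lim(x→8) (x^4 - 4096)/(x - 8) = 2048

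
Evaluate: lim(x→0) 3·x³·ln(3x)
This is a 0·∞ indeterminate form.

Rewrite 0·∞ as a quotient (0/0 or ∞/∞ form), then apply L'Hôpital's rule:
  lim(x→0) 3·x³·ln(3x) = 0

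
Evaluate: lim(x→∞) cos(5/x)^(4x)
This is an exponential indeterminate form.

For exponential indeterminate forms, take the natural log:
  Let L = lim(x→∞) cos(5/x)^(4x)
  Then ln(L) = lim(x→∞) [exponent × ln(base)]
  Evaluate using L'Hôpital or standard limits, then exponentiate.
  L = 1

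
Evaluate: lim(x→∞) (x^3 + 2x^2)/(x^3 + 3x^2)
This is an ∞/∞ indeterminate form.

Apply L'Hôpital's rule: differentiate numerator and denominator separately.
  f(x) = x^3 + 2·x^2   ⇒   f'(x) = 3·x^2 + 4·x
  g(x) = x^3 + 3·x^2   ⇒   g'(x) = 3·x^2 + 6·x
  lim(x→∞) f'(x)/g'(x) = lim(x→∞) (3·x^2 + 4·x)/(3·x^2 + 6·x)
  = 1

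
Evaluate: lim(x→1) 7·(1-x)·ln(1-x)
This is a 0·∞ indeterminate form.

Rewrite 0·∞ as a quotient (0/0 or ∞/∞ form), then apply L'Hôpital's rule:
  lim(x→1) 7·(1-x)·ln(1-x) = 0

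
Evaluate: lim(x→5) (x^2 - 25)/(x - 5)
This is a standard limit.

Factor or rationalize the expression:
  lim(x→5) (x^2 - 25)/(x - 5) = 10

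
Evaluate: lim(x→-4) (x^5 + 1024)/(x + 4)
This is a standard limit.

Factor or rationalize the expression:
  lim(x→-4) (x^5 + 1024)/(x + 4) = 1280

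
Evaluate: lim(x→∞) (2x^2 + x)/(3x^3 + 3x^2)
This is an ∞/∞ indeterminate form.

Apply L'Hôpital's rule: differentiate numerator and denominator separately.
  f(x) = 2·x^2 + x   ⇒   f'(x) = 4·x + 1
  g(x) = 3·x^3 + 3·x^2   ⇒   g'(x) = 9·x^2 + 6·x
  lim(x→∞) f'(x)/g'(x) = lim(x→∞) (4·x + 1)/(9·x^2 + 6·x)
  = 0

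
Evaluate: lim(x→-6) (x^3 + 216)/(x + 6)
This is a standard limit.

Factor or rationalize the expression:
  lim(x→-6) (x^3 + 216)/(x + 6) = 108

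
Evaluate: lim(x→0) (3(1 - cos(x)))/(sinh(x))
This is a 0/0 indeterminate form.

Apply L'Hôpital's rule: differentiate numerator and denominator separately.
  f(x) = 3 - 3·cos(x)   ⇒   f'(x) = 3·sin(x)
  g(x) = sinh(x)   ⇒   g'(x) = cosh(x)
  lim(x→0) f'(x)/g'(x) = lim(x→0) (3·sin(x))/(cosh(x))
  = 0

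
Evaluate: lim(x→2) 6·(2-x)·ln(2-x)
This is a 0·∞ indeterminate form.

Rewrite 0·∞ as a quotient (0/0 or ∞/∞ form), then apply L'Hôpital's rule:
  lim(x→2) 6·(2-x)·ln(2-x) = 0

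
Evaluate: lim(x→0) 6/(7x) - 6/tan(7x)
This is an ∞-∞ indeterminate form.

Combine fractions or rationalize to convert ∞-∞ to 0/0 form:
  lim(x→0) 6/(7x) - 6/tan(7x) = 0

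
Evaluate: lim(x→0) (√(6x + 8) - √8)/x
This is a standard limit.

Factor or rationalize the expression:
  lim(x→0) (√(6x + 8) - √8)/x = 3·sqrt(2)/4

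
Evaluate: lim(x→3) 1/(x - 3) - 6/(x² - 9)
This is an ∞-∞ indeterminate form.

Combine fractions or rationalize to convert ∞-∞ to 0/0 form:
  lim(x→3) 1/(x - 3) - 6/(x² - 9) = 1/6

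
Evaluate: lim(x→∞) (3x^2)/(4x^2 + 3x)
This is an ∞/∞ indeterminate form.

Apply L'Hôpital's rule: differentiate numerator and denominator separately.
  f(x) = 3·x^2   ⇒   f'(x) = 6·x
  g(x) = 4·x^2 + 3·x   ⇒   g'(x) = 8·x + 3
  lim(x→∞) f'(x)/g'(x) = lim(x→∞) (6·x)/(8·x + 3)
  = 3/4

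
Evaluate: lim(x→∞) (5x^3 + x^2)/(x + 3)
This is an ∞/∞ indeterminate form.

Apply L'Hôpital's rule: differentiate numerator and denominator separately.
  f(x) = 5·x^3 + x^2   ⇒   f'(x) = 15·x^2 + 2·x
  g(x) = x + 3   ⇒   g'(x) = 1
  lim(x→∞) f'(x)/g'(x) = lim(x→∞) (15·x^2 + 2·x)/(1)
  = ∞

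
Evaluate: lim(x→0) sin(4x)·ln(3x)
This is a 0·∞ indeterminate form.

Rewrite 0·∞ as a quotient (0/0 or ∞/∞ form), then apply L'Hôpital's rule:
  lim(x→0) sin(4x)·ln(3x) = 0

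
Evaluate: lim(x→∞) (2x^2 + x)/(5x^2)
This is an ∞/∞ indeterminate form.

Apply L'Hôpital's rule: differentiate numerator and denominator separately.
  f(x) = 2·x^2 + x   ⇒   f'(x) = 4·x + 1
  g(x) = 5·x^2   ⇒   g'(x) = 10·x
  lim(x→∞) f'(x)/g'(x) = lim(x→∞) (4·x + 1)/(10·x)
  = 2/5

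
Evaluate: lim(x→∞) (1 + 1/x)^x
This is an exponential indeterminate form.

For exponential indeterminate forms, take the natural log:
  Let L = lim(x→∞) (1 + 1/x)^x
  Then ln(L) = lim(x→∞) [exponent × ln(base)]
  Evaluate using L'Hôpital or standard limits, then exponentiate.
  L = e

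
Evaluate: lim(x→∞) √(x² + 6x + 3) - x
This is an ∞-∞ indeterminate form.

Combine fractions or rationalize to convert ∞-∞ to 0/0 form:
  lim(x→∞) √(x² + 6x + 3) - x = 3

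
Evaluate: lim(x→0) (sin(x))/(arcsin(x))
This is a 0/0 indeterminate form.

Apply L'Hôpital's rule: differentiate numerator and denominator separately.
  f(x) = sin(x)   ⇒   f'(x) = cos(x)
  g(x) = asin(x)   ⇒   g'(x) = 1/sqrt(1 - x^2)
  lim(x→0) f'(x)/g'(x) = lim(x→0) (cos(x))/(1/sqrt(1 - x^2))
  = 1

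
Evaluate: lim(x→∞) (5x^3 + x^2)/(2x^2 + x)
This is an ∞/∞ indeterminate form.

Apply L'Hôpital's rule: differentiate numerator and denominator separately.
  f(x) = 5·x^3 + x^2   ⇒   f'(x) = 15·x^2 + 2·x
  g(x) = 2·x^2 + x   ⇒   g'(x) = 4·x + 1
  lim(x→∞) f'(x)/g'(x) = lim(x→∞) (15·x^2 + 2·x)/(4·x + 1)
  = ∞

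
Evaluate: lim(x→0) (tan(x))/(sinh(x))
This is a 0/0 indeterminate form.

Apply L'Hôpital's rule: differentiate numerator and denominator separately.
  f(x) = tan(x)   ⇒   f'(x) = tan(x)^2 + 1
  g(x) = sinh(x)   ⇒   g'(x) = cosh(x)
  lim(x→0) f'(x)/g'(x) = lim(x→0) (tan(x)^2 + 1)/(cosh(x))
  = 1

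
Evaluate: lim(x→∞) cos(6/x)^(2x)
This is an exponential indeterminate form.

For exponential indeterminate forms, take the natural log:
  Let L = lim(x→∞) cos(6/x)^(2x)
  Then ln(L) = lim(x→∞) [exponent × ln(base)]
  Evaluate using L'Hôpital or standard limits, then exponentiate.
  L = 1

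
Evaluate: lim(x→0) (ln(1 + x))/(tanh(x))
This is a 0/0 indeterminate form.

Apply L'Hôpital's rule: differentiate numerator and denominator separately.
  f(x) = ln(x + 1)   ⇒   f'(x) = 1/(x + 1)
  g(x) = tanh(x)   ⇒   g'(x) = 1 - tanh(x)^2
  lim(x→0) f'(x)/g'(x) = lim(x→0) (1/(x + 1))/(1 - tanh(x)^2)
  = 1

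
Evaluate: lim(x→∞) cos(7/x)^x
This is an exponential indeterminate form.

For exponential indeterminate forms, take the natural log:
  Let L = lim(x→∞) cos(7/x)^x
  Then ln(L) = lim(x→∞) [exponent × ln(base)]
  Evaluate using L'Hôpital or standard limits, then exponentiate.
  L = 1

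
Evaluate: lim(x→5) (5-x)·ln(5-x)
This is a 0·∞ indeterminate form.

Rewrite 0·∞ as a quotient (0/0 or ∞/∞ form), then apply L'Hôpital's rule:
  lim(x→5) (5-x)·ln(5-x) = 0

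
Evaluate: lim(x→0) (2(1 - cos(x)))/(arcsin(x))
This is a 0/0 indeterminate form.

Apply L'Hôpital's rule: differentiate numerator and denominator separately.
  f(x) = 2 - 2·cos(x)   ⇒   f'(x) = 2·sin(x)
  g(x) = asin(x)   ⇒   g'(x) = 1/sqrt(1 - x^2)
  lim(x→0) f'(x)/g'(x) = lim(x→0) (2·sin(x))/(1/sqrt(1 - x^2))
  = 0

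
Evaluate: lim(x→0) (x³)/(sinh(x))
This is a 0/0 indeterminate form.

Apply L'Hôpital's rule: differentiate numerator and denominator separately.
  f(x) = x^3   ⇒   f'(x) = 3·x^2
  g(x) = sinh(x)   ⇒   g'(x) = cosh(x)
  lim(x→0) f'(x)/g'(x) = lim(x→0) (3·x^2)/(cosh(x))
  = 0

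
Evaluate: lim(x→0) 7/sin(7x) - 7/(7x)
This is an ∞-∞ indeterminate form.

Combine fractions or rationalize to convert ∞-∞ to 0/0 form:
  lim(x→0) 7/sin(7x) - 7/(7x) = 0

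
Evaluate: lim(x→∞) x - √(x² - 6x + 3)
This is an ∞-∞ indeterminate form.

Combine fractions or rationalize to convert ∞-∞ to 0/0 form:
  lim(x→∞) x - √(x² - 6x + 3) = 3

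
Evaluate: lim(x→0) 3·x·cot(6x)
This is a 0·∞ indeterminate form.

Rewrite 0·∞ as a quotient (0/0 or ∞/∞ form), then apply L'Hôpital's rule:
  lim(x→0) 3·x·cot(6x) = 1/2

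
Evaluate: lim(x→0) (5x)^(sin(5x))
This is an exponential indeterminate form.

For exponential indeterminate forms, take the natural log:
  Let L = lim(x→0) (5x)^(sin(5x))
  Then ln(L) = lim(x→0) [exponent × ln(base)]
  Evaluate using L'Hôpital or standard limits, then exponentiate.
  L = 1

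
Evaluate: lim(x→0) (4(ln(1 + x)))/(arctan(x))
This is a 0/0 indeterminate form.

Apply L'Hôpital's rule: differentiate numerator and denominator separately.
  f(x) = 4·ln(x + 1)   ⇒   f'(x) = 4/(x + 1)
  g(x) = atan(x)   ⇒   g'(x) = 1/(x^2 + 1)
  lim(x→0) f'(x)/g'(x) = lim(x→0) (4/(x + 1))/(1/(x^2 + 1))
  = 4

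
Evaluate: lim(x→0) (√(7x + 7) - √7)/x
This is a standard limit.

Factor or rationalize the expression:
  lim(x→0) (√(7x + 7) - √7)/x = sqrt(7)/2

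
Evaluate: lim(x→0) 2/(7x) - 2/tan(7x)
This is an ∞-∞ indeterminate form.

Combine fractions or rationalize to convert ∞-∞ to 0/0 form:
  lim(x→0) 2/(7x) - 2/tan(7x) = 0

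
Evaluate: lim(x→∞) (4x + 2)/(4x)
This is an ∞/∞ indeterminate form.

Apply L'Hôpital's rule: differentiate numerator and denominator separately.
  f(x) = 4·x + 2   ⇒   f'(x) = 4
  g(x) = 4·x   ⇒   g'(x) = 4
  lim(x→∞) f'(x)/g'(x) = lim(x→∞) (4)/(4)
  = 1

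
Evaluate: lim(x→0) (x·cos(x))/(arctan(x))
This is a 0/0 indeterminate form.

Apply L'Hôpital's rule: differentiate numerator and denominator separately.
  f(x) = x·cos(x)   ⇒   f'(x) = -x·sin(x) + cos(x)
  g(x) = atan(x)   ⇒   g'(x) = 1/(x^2 + 1)
  lim(x→0) f'(x)/g'(x) = lim(x→0) (-x·sin(x) + cos(x))/(1/(x^2 + 1))
  = 1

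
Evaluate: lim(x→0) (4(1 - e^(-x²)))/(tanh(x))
This is a 0/0 indeterminate form.

Apply L'Hôpital's rule: differentiate numerator and denominator separately.
  f(x) = 4 - 4·e^(-x^2)   ⇒   f'(x) = 8·x·e^(-x^2)
  g(x) = tanh(x)   ⇒   g'(x) = 1 - tanh(x)^2
  lim(x→0) f'(x)/g'(x) = lim(x→0) (8·x·e^(-x^2))/(1 - tanh(x)^2)
  = 0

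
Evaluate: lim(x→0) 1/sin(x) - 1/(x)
This is an ∞-∞ indeterminate form.

Combine fractions or rationalize to convert ∞-∞ to 0/0 form:
  lim(x→0) 1/sin(x) - 1/(x) = 0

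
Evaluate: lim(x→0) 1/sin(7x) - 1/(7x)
This is an ∞-∞ indeterminate form.

Combine fractions or rationalize to convert ∞-∞ to 0/0 form:
  lim(x→0) 1/sin(7x) - 1/(7x) = 0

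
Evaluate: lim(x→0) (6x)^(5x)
This is an exponential indeterminate form.

For exponential indeterminate forms, take the natural log:
  Let L = lim(x→0) (6x)^(5x)
  Then ln(L) = lim(x→0) [exponent × ln(base)]
  Evaluate using L'Hôpital or standard limits, then exponentiate.
  L = 1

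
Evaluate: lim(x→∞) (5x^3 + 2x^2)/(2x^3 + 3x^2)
This is an ∞/∞ indeterminate form.

Apply L'Hôpital's rule: differentiate numerator and denominator separately.
  f(x) = 5·x^3 + 2·x^2   ⇒   f'(x) = 15·x^2 + 4·x
  g(x) = 2·x^3 + 3·x^2   ⇒   g'(x) = 6·x^2 + 6·x
  lim(x→∞) f'(x)/g'(x) = lim(x→∞) (15·x^2 + 4·x)/(6·x^2 + 6·x)
  = 5/2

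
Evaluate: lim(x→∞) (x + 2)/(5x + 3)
This is an ∞/∞ indeterminate form.

Apply L'Hôpital's rule: differentiate numerator and denominator separately.
  f(x) = x + 2   ⇒   f'(x) = 1
  g(x) = 5·x + 3   ⇒   g'(x) = 5
  lim(x→∞) f'(x)/g'(x) = lim(x→∞) (1)/(5)
  = 1/5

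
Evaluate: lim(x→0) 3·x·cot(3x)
This is a 0·∞ indeterminate form.

Rewrite 0·∞ as a quotient (0/0 or ∞/∞ form), then apply L'Hôpital's rule:
  lim(x→0) 3·x·cot(3x) = 1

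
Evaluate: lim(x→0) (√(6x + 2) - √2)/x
This is a standard limit.

Factor or rationalize the expression:
  lim(x→0) (√(6x + 2) - √2)/x = 3·sqrt(2)/2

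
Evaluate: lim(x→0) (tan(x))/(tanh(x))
This is a 0/0 indeterminate form.

Apply L'Hôpital's rule: differentiate numerator and denominator separately.
  f(x) = tan(x)   ⇒   f'(x) = tan(x)^2 + 1
  g(x) = tanh(x)   ⇒   g'(x) = 1 - tanh(x)^2
  lim(x→0) f'(x)/g'(x) = lim(x→0) (tan(x)^2 + 1)/(1 - tanh(x)^2)
  = 1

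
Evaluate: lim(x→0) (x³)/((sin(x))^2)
This is a 0/0 indeterminate form.

Apply L'Hôpital's rule: differentiate numerator and denominator separately.
  f(x) = x^3   ⇒   f'(x) = 3·x^2
  g(x) = sin(x)^2   ⇒   g'(x) = 2·sin(x)·cos(x)
  lim(x→0) f'(x)/g'(x) = lim(x→0) (3·x^2)/(2·sin(x)·cos(x))
  = 0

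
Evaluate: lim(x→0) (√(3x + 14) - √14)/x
This is a standard limit.

Factor or rationalize the expression:
  lim(x→0) (√(3x + 14) - √14)/x = 3·sqrt(14)/28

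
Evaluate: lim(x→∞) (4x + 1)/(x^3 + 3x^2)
This is an ∞/∞ indeterminate form.

Apply L'Hôpital's rule: differentiate numerator and denominator separately.
  f(x) = 4·x + 1   ⇒   f'(x) = 4
  g(x) = x^3 + 3·x^2   ⇒   g'(x) = 3·x^2 + 6·x
  lim(x→∞) f'(x)/g'(x) = lim(x→∞) (4)/(3·x^2 + 6·x)
  = 0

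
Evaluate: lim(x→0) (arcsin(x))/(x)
This is a 0/0 indeterminate form.

Apply L'Hôpital's rule: differentiate numerator and denominator separately.
  f(x) = asin(x)   ⇒   f'(x) = 1/sqrt(1 - x^2)
  g(x) = x   ⇒   g'(x) = 1
  lim(x→0) f'(x)/g'(x) = lim(x→0) (1/sqrt(1 - x^2))/(1)
  = 1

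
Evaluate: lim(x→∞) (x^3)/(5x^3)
This is an ∞/∞ indeterminate form.

Apply L'Hôpital's rule: differentiate numerator and denominator separately.
  f(x) = x^3   ⇒   f'(x) = 3·x^2
  g(x) = 5·x^3   ⇒   g'(x) = 15·x^2
  lim(x→∞) f'(x)/g'(x) = lim(x→∞) (3·x^2)/(15·x^2)
  = 1/5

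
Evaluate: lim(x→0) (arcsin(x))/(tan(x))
This is a 0/0 indeterminate form.

Apply L'Hôpital's rule: differentiate numerator and denominator separately.
  f(x) = asin(x)   ⇒   f'(x) = 1/sqrt(1 - x^2)
  g(x) = tan(x)   ⇒   g'(x) = tan(x)^2 + 1
  lim(x→0) f'(x)/g'(x) = lim(x→0) (1/sqrt(1 - x^2))/(tan(x)^2 + 1)
  = 1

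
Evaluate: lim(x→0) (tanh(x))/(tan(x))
This is a 0/0 indeterminate form.

Apply L'Hôpital's rule: differentiate numerator and denominator separately.
  f(x) = tanh(x)   ⇒   f'(x) = 1 - tanh(x)^2
  g(x) = tan(x)   ⇒   g'(x) = tan(x)^2 + 1
  lim(x→0) f'(x)/g'(x) = lim(x→0) (1 - tanh(x)^2)/(tan(x)^2 + 1)
  = 1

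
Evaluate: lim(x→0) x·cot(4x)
This is a 0·∞ indeterminate form.

Rewrite 0·∞ as a quotient (0/0 or ∞/∞ form), then apply L'Hôpital's rule:
  lim(x→0) x·cot(4x) = 1/4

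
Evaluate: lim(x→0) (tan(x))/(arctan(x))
This is a 0/0 indeterminate form.

Apply L'Hôpital's rule: differentiate numerator and denominator separately.
  f(x) = tan(x)   ⇒   f'(x) = tan(x)^2 + 1
  g(x) = atan(x)   ⇒   g'(x) = 1/(x^2 + 1)
  lim(x→0) f'(x)/g'(x) = lim(x→0) (tan(x)^2 + 1)/(1/(x^2 + 1))
  = 1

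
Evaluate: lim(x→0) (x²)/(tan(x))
This is a 0/0 indeterminate form.

Apply L'Hôpital's rule: differentiate numerator and denominator separately.
  f(x) = x^2   ⇒   f'(x) = 2·x
  g(x) = tan(x)   ⇒   g'(x) = tan(x)^2 + 1
  lim(x→0) f'(x)/g'(x) = lim(x→0) (2·x)/(tan(x)^2 + 1)
  = 0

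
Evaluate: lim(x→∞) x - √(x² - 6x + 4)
This is an ∞-∞ indeterminate form.

Combine fractions or rationalize to convert ∞-∞ to 0/0 form:
  lim(x→∞) x - √(x² - 6x + 4) = 3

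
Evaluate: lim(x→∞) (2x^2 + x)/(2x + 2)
This is an ∞/∞ indeterminate form.

Apply L'Hôpital's rule: differentiate numerator and denominator separately.
  f(x) = 2·x^2 + x   ⇒   f'(x) = 4·x + 1
  g(x) = 2·x + 2   ⇒   g'(x) = 2
  lim(x→∞) f'(x)/g'(x) = lim(x→∞) (4·x + 1)/(2)
  = ∞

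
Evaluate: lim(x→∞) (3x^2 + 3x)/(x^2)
This is an ∞/∞ indeterminate form.

Apply L'Hôpital's rule: differentiate numerator and denominator separately.
  f(x) = 3·x^2 + 3·x   ⇒   f'(x) = 6·x + 3
  g(x) = x^2   ⇒   g'(x) = 2·x
  lim(x→∞) f'(x)/g'(x) = lim(x→∞) (6·x + 3)/(2·x)
  = 3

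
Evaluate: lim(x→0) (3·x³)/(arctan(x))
This is a 0/0 indeterminate form.

Apply L'Hôpital's rule: differentiate numerator and denominator separately.
  f(x) = 3·x^3   ⇒   f'(x) = 9·x^2
  g(x) = atan(x)   ⇒   g'(x) = 1/(x^2 + 1)
  lim(x→0) f'(x)/g'(x) = lim(x→0) (9·x^2)/(1/(x^2 + 1))
  = 0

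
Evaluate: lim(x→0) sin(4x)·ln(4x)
This is a 0·∞ indeterminate form.

Rewrite 0·∞ as a quotient (0/0 or ∞/∞ form), then apply L'Hôpital's rule:
  lim(x→0) sin(4x)·ln(4x) = 0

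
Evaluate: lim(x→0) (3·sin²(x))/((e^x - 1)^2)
This is a 0/0 indeterminate form.

Apply L'Hôpital's rule: differentiate numerator and denominator separately.
  f(x) = 3·sin(x)^2   ⇒   f'(x) = 6·sin(x)·cos(x)
  g(x) = (e^(x) - 1)^2   ⇒   g'(x) = 2·(e^(x) - 1)·e^(x)
  lim(x→0) f'(x)/g'(x) = lim(x→0) (6·sin(x)·cos(x))/(2·(e^(x) - 1)·e^(x))
  = 3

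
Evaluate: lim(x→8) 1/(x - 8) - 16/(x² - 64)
This is an ∞-∞ indeterminate form.

Combine fractions or rationalize to convert ∞-∞ to 0/0 form:
  lim(x→8) 1/(x - 8) - 16/(x² - 64) = 1/16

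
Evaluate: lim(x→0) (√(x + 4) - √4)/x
This is a standard limit.

Factor or rationalize the expression:
  lim(x→0) (√(x + 4) - √4)/x = 1/4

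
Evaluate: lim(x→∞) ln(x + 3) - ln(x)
This is an ∞-∞ indeterminate form.

Combine fractions or rationalize to convert ∞-∞ to 0/0 form:
  lim(x→∞) ln(x + 3) - ln(x) = 0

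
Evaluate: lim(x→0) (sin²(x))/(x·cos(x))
This is a 0/0 indeterminate form.

Apply L'Hôpital's rule: differentiate numerator and denominator separately.
  f(x) = sin(x)^2   ⇒   f'(x) = 2·sin(x)·cos(x)
  g(x) = x·cos(x)   ⇒   g'(x) = -x·sin(x) + cos(x)
  lim(x→0) f'(x)/g'(x) = lim(x→0) (2·sin(x)·cos(x))/(-x·sin(x) + cos(x))
  = 0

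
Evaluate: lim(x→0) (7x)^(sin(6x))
This is an exponential indeterminate form.

For exponential indeterminate forms, take the natural log:
  Let L = lim(x→0) (7x)^(sin(6x))
  Then ln(L) = lim(x→0) [exponent × ln(base)]
  Evaluate using L'Hôpital or standard limits, then exponentiate.
  L = 1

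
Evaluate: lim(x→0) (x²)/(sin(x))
This is a 0/0 indeterminate form.

Apply L'Hôpital's rule: differentiate numerator and denominator separately.
  f(x) = x^2   ⇒   f'(x) = 2·x
  g(x) = sin(x)   ⇒   g'(x) = cos(x)
  lim(x→0) f'(x)/g'(x) = lim(x→0) (2·x)/(cos(x))
  = 0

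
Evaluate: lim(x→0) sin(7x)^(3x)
This is an exponential indeterminate form.

For exponential indeterminate forms, take the natural log:
  Let L = lim(x→0) sin(7x)^(3x)
  Then ln(L) = lim(x→0) [exponent × ln(base)]
  Evaluate using L'Hôpital or standard limits, then exponentiate.
  L = 1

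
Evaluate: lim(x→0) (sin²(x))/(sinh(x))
This is a 0/0 indeterminate form.

Apply L'Hôpital's rule: differentiate numerator and denominator separately.
  f(x) = sin(x)^2   ⇒   f'(x) = 2·sin(x)·cos(x)
  g(x) = sinh(x)   ⇒   g'(x) = cosh(x)
  lim(x→0) f'(x)/g'(x) = lim(x→0) (2·sin(x)·cos(x))/(cosh(x))
  = 0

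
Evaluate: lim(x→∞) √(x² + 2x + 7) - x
This is an ∞-∞ indeterminate form.

Combine fractions or rationalize to convert ∞-∞ to 0/0 form:
  lim(x→∞) √(x² + 2x + 7) - x = 1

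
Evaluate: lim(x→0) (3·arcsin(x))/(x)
This is a 0/0 indeterminate form.

Apply L'Hôpital's rule: differentiate numerator and denominator separately.
  f(x) = 3·asin(x)   ⇒   f'(x) = 3/sqrt(1 - x^2)
  g(x) = x   ⇒   g'(x) = 1
  lim(x→0) f'(x)/g'(x) = lim(x→0) (3/sqrt(1 - x^2))/(1)
  = 3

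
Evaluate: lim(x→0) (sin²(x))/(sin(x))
This is a 0/0 indeterminate form.

Apply L'Hôpital's rule: differentiate numerator and denominator separately.
  f(x) = sin(x)^2   ⇒   f'(x) = 2·sin(x)·cos(x)
  g(x) = sin(x)   ⇒   g'(x) = cos(x)
  lim(x→0) f'(x)/g'(x) = lim(x→0) (2·sin(x)·cos(x))/(cos(x))
  = 0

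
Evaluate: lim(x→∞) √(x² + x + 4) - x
This is an ∞-∞ indeterminate form.

Combine fractions or rationalize to convert ∞-∞ to 0/0 form:
  lim(x→∞) √(x² + x + 4) - x = 1/2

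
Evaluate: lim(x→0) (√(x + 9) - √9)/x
This is a standard limit.

Factor or rationalize the expression:
  lim(x→0) (√(x + 9) - √9)/x = 1/6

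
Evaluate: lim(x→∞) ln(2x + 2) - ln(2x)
This is an ∞-∞ indeterminate form.

Combine fractions or rationalize to convert ∞-∞ to 0/0 form:
  lim(x→∞) ln(2x + 2) - ln(2x) = 0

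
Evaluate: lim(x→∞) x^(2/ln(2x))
This is an exponential indeterminate form.

For exponential indeterminate forms, take the natural log:
  Let L = lim(x→∞) x^(2/ln(2x))
  Then ln(L) = lim(x→∞) [exponent × ln(base)]
  Evaluate using L'Hôpital or standard limits, then exponentiate.
  L = e²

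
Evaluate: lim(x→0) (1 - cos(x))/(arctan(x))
This is a 0/0 indeterminate form.

Apply L'Hôpital's rule: differentiate numerator and denominator separately.
  f(x) = 1 - cos(x)   ⇒   f'(x) = sin(x)
  g(x) = atan(x)   ⇒   g'(x) = 1/(x^2 + 1)
  lim(x→0) f'(x)/g'(x) = lim(x→0) (sin(x))/(1/(x^2 + 1))
  = 0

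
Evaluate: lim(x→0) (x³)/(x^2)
This is a 0/0 indeterminate form.

Apply L'Hôpital's rule: differentiate numerator and denominator separately.
  f(x) = x^3   ⇒   f'(x) = 3·x^2
  g(x) = x^2   ⇒   g'(x) = 2·x
  lim(x→0) f'(x)/g'(x) = lim(x→0) (3·x^2)/(2·x)
  = 0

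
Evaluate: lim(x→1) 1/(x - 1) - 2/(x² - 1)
This is an ∞-∞ indeterminate form.

Combine fractions or rationalize to convert ∞-∞ to 0/0 form:
  lim(x→1) 1/(x - 1) - 2/(x² - 1) = 1/2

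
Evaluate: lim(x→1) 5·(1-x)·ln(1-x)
This is a 0·∞ indeterminate form.

Rewrite 0·∞ as a quotient (0/0 or ∞/∞ form), then apply L'Hôpital's rule:
  lim(x→1) 5·(1-x)·ln(1-x) = 0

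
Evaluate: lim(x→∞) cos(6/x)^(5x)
This is an exponential indeterminate form.

For exponential indeterminate forms, take the natural log:
  Let L = lim(x→∞) cos(6/x)^(5x)
  Then ln(L) = lim(x→∞) [exponent × ln(base)]
  Evaluate using L'Hôpital or standard limits, then exponentiate.
  L = 1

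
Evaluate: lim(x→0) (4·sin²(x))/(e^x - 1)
This is a 0/0 indeterminate form.

Apply L'Hôpital's rule: differentiate numerator and denominator separately.
  f(x) = 4·sin(x)^2   ⇒   f'(x) = 8·sin(x)·cos(x)
  g(x) = e^(x) - 1   ⇒   g'(x) = e^(x)
  lim(x→0) f'(x)/g'(x) = lim(x→0) (8·sin(x)·cos(x))/(e^(x))
  = 0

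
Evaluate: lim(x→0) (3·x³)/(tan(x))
This is a 0/0 indeterminate form.

Apply L'Hôpital's rule: differentiate numerator and denominator separately.
  f(x) = 3·x^3   ⇒   f'(x) = 9·x^2
  g(x) = tan(x)   ⇒   g'(x) = tan(x)^2 + 1
  lim(x→0) f'(x)/g'(x) = lim(x→0) (9·x^2)/(tan(x)^2 + 1)
  = 0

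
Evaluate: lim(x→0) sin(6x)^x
This is an exponential indeterminate form.

For exponential indeterminate forms, take the natural log:
  Let L = lim(x→0) sin(6x)^x
  Then ln(L) = lim(x→0) [exponent × ln(base)]
  Evaluate using L'Hôpital or standard limits, then exponentiate.
  L = 1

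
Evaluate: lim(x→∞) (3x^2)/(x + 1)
This is an ∞/∞ indeterminate form.

Apply L'Hôpital's rule: differentiate numerator and denominator separately.
  f(x) = 3·x^2   ⇒   f'(x) = 6·x
  g(x) = x + 1   ⇒   g'(x) = 1
  lim(x→∞) f'(x)/g'(x) = lim(x→∞) (6·x)/(1)
  = ∞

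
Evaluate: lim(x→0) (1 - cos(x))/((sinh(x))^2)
This is a 0/0 indeterminate form.

Apply L'Hôpital's rule: differentiate numerator and denominator separately.
  f(x) = 1 - cos(x)   ⇒   f'(x) = sin(x)
  g(x) = sinh(x)^2   ⇒   g'(x) = 2·sinh(x)·cosh(x)
  lim(x→0) f'(x)/g'(x) = lim(x→0) (sin(x))/(2·sinh(x)·cosh(x))
  = 1/2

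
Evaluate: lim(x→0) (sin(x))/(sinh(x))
This is a 0/0 indeterminate form.

Apply L'Hôpital's rule: differentiate numerator and denominator separately.
  f(x) = sin(x)   ⇒   f'(x) = cos(x)
  g(x) = sinh(x)   ⇒   g'(x) = cosh(x)
  lim(x→0) f'(x)/g'(x) = lim(x→0) (cos(x))/(cosh(x))
  = 1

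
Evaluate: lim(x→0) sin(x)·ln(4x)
This is a 0·∞ indeterminate form.

Rewrite 0·∞ as a quotient (0/0 or ∞/∞ form), then apply L'Hôpital's rule:
  lim(x→0) sin(x)·ln(4x) = 0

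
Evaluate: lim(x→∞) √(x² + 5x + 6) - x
This is an ∞-∞ indeterminate form.

Combine fractions or rationalize to convert ∞-∞ to 0/0 form:
  lim(x→∞) √(x² + 5x + 6) - x = 5/2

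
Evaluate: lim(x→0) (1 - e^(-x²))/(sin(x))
This is a 0/0 indeterminate form.

Apply L'Hôpital's rule: differentiate numerator and denominator separately.
  f(x) = 1 - e^(-x^2)   ⇒   f'(x) = 2·x·e^(-x^2)
  g(x) = sin(x)   ⇒   g'(x) = cos(x)
  lim(x→0) f'(x)/g'(x) = lim(x→0) (2·x·e^(-x^2))/(cos(x))
  = 0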